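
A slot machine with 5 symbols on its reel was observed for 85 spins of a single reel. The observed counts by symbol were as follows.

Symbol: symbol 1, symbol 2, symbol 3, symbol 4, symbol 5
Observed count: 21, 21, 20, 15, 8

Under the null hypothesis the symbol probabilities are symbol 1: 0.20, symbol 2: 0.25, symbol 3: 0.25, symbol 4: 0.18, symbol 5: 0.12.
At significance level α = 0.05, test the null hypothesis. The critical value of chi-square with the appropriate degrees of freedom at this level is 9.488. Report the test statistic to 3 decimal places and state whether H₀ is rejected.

Expected counts E_i = n·p_i: 85×0.20 = 17, 85×0.25 = 21.25, 85×0.25 = 21.25, 85×0.18 = 15.3, 85×0.12 = 10.2.
χ² = (21−17)²/17 + (21−21.25)²/21.25 + (20−21.25)²/21.25 + (15−15.3)²/15.3 + (8−10.2)²/10.2
   = 0.9412 + 0.0029 + 0.0735 + 0.0059 + 0.4745
Sum = 1.498
df = 4. Since 1.498 < 9.488, we do not reject H₀.

1.498; do not reject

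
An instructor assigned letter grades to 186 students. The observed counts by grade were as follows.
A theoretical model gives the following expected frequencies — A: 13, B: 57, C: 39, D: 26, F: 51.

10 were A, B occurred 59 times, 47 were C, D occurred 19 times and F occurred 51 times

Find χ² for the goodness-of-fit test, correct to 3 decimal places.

cat         O        E   (O−E)²/E
A          10       13     0.6923
B          59       57     0.0702
C          47       39     1.6410
D          19       26     1.8846
F          51       51     0.0000
Sum = 4.288

4.288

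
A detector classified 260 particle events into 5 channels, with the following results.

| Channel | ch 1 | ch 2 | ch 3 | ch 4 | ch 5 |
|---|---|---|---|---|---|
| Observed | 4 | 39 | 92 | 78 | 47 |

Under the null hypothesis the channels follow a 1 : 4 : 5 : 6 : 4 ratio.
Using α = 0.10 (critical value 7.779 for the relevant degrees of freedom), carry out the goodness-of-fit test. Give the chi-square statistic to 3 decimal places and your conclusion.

Ratio total = 20. Expected counts: 260×1/20 = 13, 260×4/20 = 52, 260×5/20 = 65, 260×6/20 = 78, 260×4/20 = 52.
ch 1: (4 − 13)²/13 = 81/13 = 6.2308
ch 2: (39 − 52)²/52 = 169/52 = 3.2500
ch 3: (92 − 65)²/65 = 729/65 = 11.2154
ch 4: (78 − 78)²/78 = 0/78 = 0.0000
ch 5: (47 − 52)²/52 = 25/52 = 0.4808
Sum = 21.177
df = 4. Since 21.177 > 7.779, we reject H₀.

21.177; reject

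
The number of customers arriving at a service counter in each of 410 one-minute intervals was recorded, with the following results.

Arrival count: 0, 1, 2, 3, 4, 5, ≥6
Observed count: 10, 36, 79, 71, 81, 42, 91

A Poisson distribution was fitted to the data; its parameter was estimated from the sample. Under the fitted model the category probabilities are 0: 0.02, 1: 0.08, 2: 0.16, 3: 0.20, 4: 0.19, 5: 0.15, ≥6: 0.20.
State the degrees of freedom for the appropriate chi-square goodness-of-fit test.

5

There are k = 7 categories and 1 parameter estimated from the data, so df = 7 − 1 − 1 = 5.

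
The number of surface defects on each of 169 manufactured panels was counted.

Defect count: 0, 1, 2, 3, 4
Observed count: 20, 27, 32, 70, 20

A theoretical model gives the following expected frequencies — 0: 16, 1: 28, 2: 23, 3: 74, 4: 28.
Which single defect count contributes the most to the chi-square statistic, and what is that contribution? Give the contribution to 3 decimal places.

2, 3.522

χ² = (20−16)²/16 + (27−28)²/28 + (32−23)²/23 + (70−74)²/74 + (20−28)²/28
   = 1.0000 + 0.0357 + 3.5217 + 0.2162 + 2.2857
The largest term is for 2: 3.522.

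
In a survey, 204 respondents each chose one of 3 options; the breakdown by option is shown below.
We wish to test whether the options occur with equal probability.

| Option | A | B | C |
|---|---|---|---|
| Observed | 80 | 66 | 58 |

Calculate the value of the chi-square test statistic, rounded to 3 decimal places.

Expected count for each of the 3 categories: 204/3 = 68.
A: (80 − 68)²/68 = 144/68 = 2.1176
B: (66 − 68)²/68 = 4/68 = 0.0588
C: (58 − 68)²/68 = 100/68 = 1.4706
Sum = 3.647

3.647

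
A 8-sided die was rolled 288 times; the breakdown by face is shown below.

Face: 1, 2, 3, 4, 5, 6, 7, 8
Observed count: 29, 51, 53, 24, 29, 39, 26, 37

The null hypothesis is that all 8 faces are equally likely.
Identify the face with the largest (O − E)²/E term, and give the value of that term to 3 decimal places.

3, 8.028

Under H₀ each category has probability 1/8, so each expected count is 288/8 = 36.
1: (29 − 36)²/36 = 49/36 = 1.3611
2: (51 − 36)²/36 = 225/36 = 6.2500
3: (53 − 36)²/36 = 289/36 = 8.0278
4: (24 − 36)²/36 = 144/36 = 4.0000
5: (29 − 36)²/36 = 49/36 = 1.3611
6: (39 − 36)²/36 = 9/36 = 0.2500
7: (26 − 36)²/36 = 100/36 = 2.7778
8: (37 − 36)²/36 = 1/36 = 0.0278
The largest term is for 3: 8.028.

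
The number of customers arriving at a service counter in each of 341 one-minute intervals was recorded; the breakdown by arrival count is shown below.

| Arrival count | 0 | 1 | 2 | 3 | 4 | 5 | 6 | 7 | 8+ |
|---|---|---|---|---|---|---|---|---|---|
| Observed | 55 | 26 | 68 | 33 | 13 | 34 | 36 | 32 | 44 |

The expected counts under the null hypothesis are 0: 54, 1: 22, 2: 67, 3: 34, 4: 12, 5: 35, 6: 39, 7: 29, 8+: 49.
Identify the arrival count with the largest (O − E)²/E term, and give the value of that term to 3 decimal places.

1, 0.727

cat         O        E   (O−E)²/E
0          55       54     0.0185
1          26       22     0.7273
2          68       67     0.0149
3          33       34     0.0294
4          13       12     0.0833
5          34       35     0.0286
6          36       39     0.2308
7          32       29     0.3103
8+         44       49     0.5102
The largest term is for 1: 0.727.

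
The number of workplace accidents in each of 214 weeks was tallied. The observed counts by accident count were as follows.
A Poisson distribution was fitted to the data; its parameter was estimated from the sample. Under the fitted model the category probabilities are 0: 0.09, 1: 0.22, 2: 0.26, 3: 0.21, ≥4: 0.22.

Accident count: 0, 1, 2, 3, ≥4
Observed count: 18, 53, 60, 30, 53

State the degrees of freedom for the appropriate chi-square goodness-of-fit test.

There are k = 5 categories and 1 parameter estimated from the data, so df = 5 − 1 − 1 = 3.

3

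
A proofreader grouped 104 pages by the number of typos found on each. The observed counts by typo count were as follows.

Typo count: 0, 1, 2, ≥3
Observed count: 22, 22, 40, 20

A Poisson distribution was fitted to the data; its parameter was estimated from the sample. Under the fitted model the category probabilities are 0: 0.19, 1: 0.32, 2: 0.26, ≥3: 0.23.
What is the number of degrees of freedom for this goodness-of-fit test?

There are k = 4 categories and 1 parameter estimated from the data, so df = 4 − 1 − 1 = 2.

2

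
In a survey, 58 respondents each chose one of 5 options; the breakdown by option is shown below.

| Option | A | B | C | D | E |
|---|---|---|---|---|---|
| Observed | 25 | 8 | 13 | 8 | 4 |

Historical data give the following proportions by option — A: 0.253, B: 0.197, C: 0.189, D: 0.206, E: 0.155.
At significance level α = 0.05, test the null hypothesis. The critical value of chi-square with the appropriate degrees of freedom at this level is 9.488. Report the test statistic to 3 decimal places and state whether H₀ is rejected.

12.747; reject

Expected counts E_i = n·p_i: 58×0.253 = 14.674, 58×0.197 = 11.426, 58×0.189 = 10.962, 58×0.206 = 11.948, 58×0.155 = 8.99.
χ² = (25−14.674)²/14.674 + (8−11.426)²/11.426 + (13−10.962)²/10.962 + (8−11.948)²/11.948 + (4−8.99)²/8.99
   = 7.2663 + 1.0273 + 0.3789 + 1.3045 + 2.7698
Sum = 12.747
df = 4. Since 12.747 > 9.488, we reject H₀.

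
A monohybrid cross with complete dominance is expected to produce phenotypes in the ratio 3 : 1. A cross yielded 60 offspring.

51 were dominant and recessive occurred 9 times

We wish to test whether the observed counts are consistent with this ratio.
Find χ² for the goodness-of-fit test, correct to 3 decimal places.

3.200

Ratio total = 4. Expected counts: 60×3/4 = 45, 60×1/4 = 15.
dominant: (51 − 45)²/45 = 36/45 = 0.8000
recessive: (9 − 15)²/15 = 36/15 = 2.4000
Sum = 3.200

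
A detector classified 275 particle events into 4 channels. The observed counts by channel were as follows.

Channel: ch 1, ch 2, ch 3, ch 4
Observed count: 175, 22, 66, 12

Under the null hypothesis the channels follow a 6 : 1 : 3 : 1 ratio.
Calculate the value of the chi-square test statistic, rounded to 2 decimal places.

12.37

Ratio total = 11. Expected counts: 275×6/11 = 150, 275×1/11 = 25, 275×3/11 = 75, 275×1/11 = 25.
cat         O        E   (O−E)²/E
ch 1      175      150      4.167
ch 2       22       25      0.360
ch 3       66       75      1.080
ch 4       12       25      6.760
Sum = 12.37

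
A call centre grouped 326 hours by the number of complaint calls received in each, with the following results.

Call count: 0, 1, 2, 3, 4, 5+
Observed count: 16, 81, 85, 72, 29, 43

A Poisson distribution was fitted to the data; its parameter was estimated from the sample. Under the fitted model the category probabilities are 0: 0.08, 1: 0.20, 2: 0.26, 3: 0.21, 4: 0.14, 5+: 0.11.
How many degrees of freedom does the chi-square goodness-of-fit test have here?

There are k = 6 categories and 1 parameter estimated from the data, so df = 6 − 1 − 1 = 4.

4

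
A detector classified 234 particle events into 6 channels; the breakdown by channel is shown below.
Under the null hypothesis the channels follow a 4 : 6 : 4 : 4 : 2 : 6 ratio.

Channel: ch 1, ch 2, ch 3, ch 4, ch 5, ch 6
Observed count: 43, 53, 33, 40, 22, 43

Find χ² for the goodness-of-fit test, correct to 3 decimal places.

Ratio total = 26. Expected counts: 234×4/26 = 36, 234×6/26 = 54, 234×4/26 = 36, 234×4/26 = 36, 234×2/26 = 18, 234×6/26 = 54.
cat         O        E   (O−E)²/E
ch 1       43       36     1.3611
ch 2       53       54     0.0185
ch 3       33       36     0.2500
ch 4       40       36     0.4444
ch 5       22       18     0.8889
ch 6       43       54     2.2407
Sum = 5.204

5.204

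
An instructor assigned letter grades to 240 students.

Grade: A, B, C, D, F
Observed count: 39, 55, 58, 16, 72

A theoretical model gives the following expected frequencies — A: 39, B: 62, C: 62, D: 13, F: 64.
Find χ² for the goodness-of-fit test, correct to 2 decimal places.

2.74

χ² = (39−39)²/39 + (55−62)²/62 + (58−62)²/62 + (16−13)²/13 + (72−64)²/64
   = 0.000 + 0.790 + 0.258 + 0.692 + 1.000
Sum = 2.74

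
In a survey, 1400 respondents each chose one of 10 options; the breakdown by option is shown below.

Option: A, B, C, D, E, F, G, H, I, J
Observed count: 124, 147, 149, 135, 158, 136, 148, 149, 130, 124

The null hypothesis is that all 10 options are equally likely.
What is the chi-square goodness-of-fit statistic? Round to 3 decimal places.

8.943

Under H₀ each category has probability 1/10, so each expected count is 1400/10 = 140.
cat         O        E   (O−E)²/E
A         124      140     1.8286
B         147      140     0.3500
C         149      140     0.5786
D         135      140     0.1786
E         158      140     2.3143
F         136      140     0.1143
G         148      140     0.4571
H         149      140     0.5786
I         130      140     0.7143
J         124      140     1.8286
Sum = 8.943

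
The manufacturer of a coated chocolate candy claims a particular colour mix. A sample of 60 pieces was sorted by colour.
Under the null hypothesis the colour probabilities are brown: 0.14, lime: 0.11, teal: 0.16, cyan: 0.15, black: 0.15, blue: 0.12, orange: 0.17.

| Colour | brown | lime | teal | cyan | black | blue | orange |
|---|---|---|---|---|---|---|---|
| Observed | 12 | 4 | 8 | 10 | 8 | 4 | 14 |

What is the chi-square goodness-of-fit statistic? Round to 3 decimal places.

Expected counts E_i = n·p_i: 60×0.14 = 8.4, 60×0.11 = 6.6, 60×0.16 = 9.6, 60×0.15 = 9, 60×0.15 = 9, 60×0.12 = 7.2, 60×0.17 = 10.2.
brown: (12 − 8.4)²/8.4 = 12.96/8.4 = 1.5429
lime: (4 − 6.6)²/6.6 = 6.76/6.6 = 1.0242
teal: (8 − 9.6)²/9.6 = 2.56/9.6 = 0.2667
cyan: (10 − 9)²/9 = 1/9 = 0.1111
black: (8 − 9)²/9 = 1/9 = 0.1111
blue: (4 − 7.2)²/7.2 = 10.24/7.2 = 1.4222
orange: (14 − 10.2)²/10.2 = 14.44/10.2 = 1.4157
Sum = 5.894

5.894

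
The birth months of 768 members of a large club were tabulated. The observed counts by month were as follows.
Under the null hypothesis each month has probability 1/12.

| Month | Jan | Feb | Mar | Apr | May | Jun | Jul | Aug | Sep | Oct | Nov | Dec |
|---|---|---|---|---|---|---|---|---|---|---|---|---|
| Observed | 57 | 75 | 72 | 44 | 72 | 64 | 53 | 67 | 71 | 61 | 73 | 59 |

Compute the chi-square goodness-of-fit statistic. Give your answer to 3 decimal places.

Under H₀ each category has probability 1/12, so each expected count is 768/12 = 64.
χ² = (57−64)²/64 + (75−64)²/64 + (72−64)²/64 + (44−64)²/64 + (72−64)²/64 + (64−64)²/64 + (53−64)²/64 + (67−64)²/64 + (71−64)²/64 + (61−64)²/64 + (73−64)²/64 + (59−64)²/64
   = 0.7656 + 1.8906 + 1.0000 + 6.2500 + 1.0000 + 0.0000 + 1.8906 + 0.1406 + 0.7656 + 0.1406 + 1.2656 + 0.3906
Sum = 15.500

15.500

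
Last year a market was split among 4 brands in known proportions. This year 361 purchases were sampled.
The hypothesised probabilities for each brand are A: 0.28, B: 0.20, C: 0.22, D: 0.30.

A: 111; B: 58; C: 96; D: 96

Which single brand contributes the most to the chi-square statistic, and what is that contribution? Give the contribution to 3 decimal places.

Expected counts E_i = n·p_i: 361×0.28 = 101.08, 361×0.20 = 72.2, 361×0.22 = 79.42, 361×0.30 = 108.3.
A: (111 − 101.08)²/101.08 = 98.4064/101.08 = 0.9735
B: (58 − 72.2)²/72.2 = 201.64/72.2 = 2.7928
C: (96 − 79.42)²/79.42 = 274.8964/79.42 = 3.4613
D: (96 − 108.3)²/108.3 = 151.29/108.3 = 1.3970
The largest term is for C: 3.461.

C, 3.461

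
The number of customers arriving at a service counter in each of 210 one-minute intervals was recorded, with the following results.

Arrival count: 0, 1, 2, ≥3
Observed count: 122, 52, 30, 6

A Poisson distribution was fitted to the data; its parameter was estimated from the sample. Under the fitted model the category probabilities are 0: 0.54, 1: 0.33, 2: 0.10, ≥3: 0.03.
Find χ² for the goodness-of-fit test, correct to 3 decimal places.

8.842

Expected counts E_i = n·p_i: 210×0.54 = 113.4, 210×0.33 = 69.3, 210×0.10 = 21, 210×0.03 = 6.3.
0: (122 − 113.4)²/113.4 = 73.96/113.4 = 0.6522
1: (52 − 69.3)²/69.3 = 299.29/69.3 = 4.3188
2: (30 − 21)²/21 = 81/21 = 3.8571
≥3: (6 − 6.3)²/6.3 = 0.09/6.3 = 0.0143
Sum = 8.842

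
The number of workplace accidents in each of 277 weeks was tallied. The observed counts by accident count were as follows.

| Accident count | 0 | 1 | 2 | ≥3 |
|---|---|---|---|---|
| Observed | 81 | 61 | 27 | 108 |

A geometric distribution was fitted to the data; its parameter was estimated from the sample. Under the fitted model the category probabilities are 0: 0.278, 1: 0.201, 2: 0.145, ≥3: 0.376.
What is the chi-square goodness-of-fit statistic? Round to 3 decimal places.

5.173

Expected counts E_i = n·p_i: 277×0.278 = 77.006, 277×0.201 = 55.677, 277×0.145 = 40.165, 277×0.376 = 104.152.
cat         O        E   (O−E)²/E
0          81   77.006     0.2072
1          61   55.677     0.5089
2          27   40.165     4.3151
≥3        108  104.152     0.1422
Sum = 5.173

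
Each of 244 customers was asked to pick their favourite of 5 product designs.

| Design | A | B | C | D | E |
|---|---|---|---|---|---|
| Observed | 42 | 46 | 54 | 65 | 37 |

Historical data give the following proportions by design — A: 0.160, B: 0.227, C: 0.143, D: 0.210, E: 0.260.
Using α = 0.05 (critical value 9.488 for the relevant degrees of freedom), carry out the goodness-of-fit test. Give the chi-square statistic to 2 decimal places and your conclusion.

Expected counts E_i = n·p_i: 244×0.160 = 39.04, 244×0.227 = 55.388, 244×0.143 = 34.892, 244×0.210 = 51.24, 244×0.260 = 63.44.
A: (42 − 39.04)²/39.04 = 8.7616/39.04 = 0.224
B: (46 − 55.388)²/55.388 = 88.134544/55.388 = 1.591
C: (54 − 34.892)²/34.892 = 365.115664/34.892 = 10.464
D: (65 − 51.24)²/51.24 = 189.3376/51.24 = 3.695
E: (37 − 63.44)²/63.44 = 699.0736/63.44 = 11.019
Sum = 26.99
df = 4. Since 26.99 > 9.488, we reject H₀.

26.99; reject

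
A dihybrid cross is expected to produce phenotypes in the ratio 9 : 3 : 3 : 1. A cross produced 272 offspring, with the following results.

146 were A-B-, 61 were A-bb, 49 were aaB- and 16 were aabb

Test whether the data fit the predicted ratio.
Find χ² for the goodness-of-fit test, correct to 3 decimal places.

Ratio total = 16. Expected counts: 272×9/16 = 153, 272×3/16 = 51, 272×3/16 = 51, 272×1/16 = 17.
cat         O        E   (O−E)²/E
A-B-      146      153     0.3203
A-bb       61       51     1.9608
aaB-       49       51     0.0784
aabb       16       17     0.0588
Sum = 2.418

2.418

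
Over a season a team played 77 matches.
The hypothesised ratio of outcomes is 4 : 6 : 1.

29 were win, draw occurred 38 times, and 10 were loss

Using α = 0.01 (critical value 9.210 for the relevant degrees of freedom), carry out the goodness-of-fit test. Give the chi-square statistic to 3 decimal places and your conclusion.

Ratio total = 11. Expected counts: 77×4/11 = 28, 77×6/11 = 42, 77×1/11 = 7.
χ² = (29−28)²/28 + (38−42)²/42 + (10−7)²/7
   = 0.0357 + 0.3810 + 1.2857
Sum = 1.702
df = 2. Since 1.702 < 9.210, we do not reject H₀.

1.702; do not reject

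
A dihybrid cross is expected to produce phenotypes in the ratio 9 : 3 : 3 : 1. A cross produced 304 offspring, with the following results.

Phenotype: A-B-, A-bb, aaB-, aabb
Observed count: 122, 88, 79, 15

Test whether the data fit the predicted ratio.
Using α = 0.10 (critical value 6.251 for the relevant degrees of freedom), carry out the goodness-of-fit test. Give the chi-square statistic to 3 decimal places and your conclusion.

Ratio total = 16. Expected counts: 304×9/16 = 171, 304×3/16 = 57, 304×3/16 = 57, 304×1/16 = 19.
A-B-: (122 − 171)²/171 = 2401/171 = 14.0409
A-bb: (88 − 57)²/57 = 961/57 = 16.8596
aaB-: (79 − 57)²/57 = 484/57 = 8.4912
aabb: (15 − 19)²/19 = 16/19 = 0.8421
Sum = 40.234
df = 3. Since 40.234 > 6.251, we reject H₀.

40.234; reject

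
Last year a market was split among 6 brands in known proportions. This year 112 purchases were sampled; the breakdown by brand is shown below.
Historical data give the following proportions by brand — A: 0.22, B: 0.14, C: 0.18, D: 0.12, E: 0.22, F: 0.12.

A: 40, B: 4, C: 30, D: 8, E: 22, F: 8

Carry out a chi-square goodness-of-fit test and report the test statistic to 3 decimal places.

27.765

Expected counts E_i = n·p_i: 112×0.22 = 24.64, 112×0.14 = 15.68, 112×0.18 = 20.16, 112×0.12 = 13.44, 112×0.22 = 24.64, 112×0.12 = 13.44.
cat         O        E   (O−E)²/E
A          40    24.64     9.5751
B           4    15.68     8.7004
C          30    20.16     4.8029
D           8    13.44     2.2019
E          22    24.64     0.2829
F           8    13.44     2.2019
Sum = 27.765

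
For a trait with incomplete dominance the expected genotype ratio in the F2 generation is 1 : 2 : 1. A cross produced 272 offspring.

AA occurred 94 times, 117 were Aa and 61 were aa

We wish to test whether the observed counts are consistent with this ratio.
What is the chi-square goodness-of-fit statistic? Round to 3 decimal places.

13.316

Ratio total = 4. Expected counts: 272×1/4 = 68, 272×2/4 = 136, 272×1/4 = 68.
AA: (94 − 68)²/68 = 676/68 = 9.9412
Aa: (117 − 136)²/136 = 361/136 = 2.6544
aa: (61 − 68)²/68 = 49/68 = 0.7206
Sum = 13.316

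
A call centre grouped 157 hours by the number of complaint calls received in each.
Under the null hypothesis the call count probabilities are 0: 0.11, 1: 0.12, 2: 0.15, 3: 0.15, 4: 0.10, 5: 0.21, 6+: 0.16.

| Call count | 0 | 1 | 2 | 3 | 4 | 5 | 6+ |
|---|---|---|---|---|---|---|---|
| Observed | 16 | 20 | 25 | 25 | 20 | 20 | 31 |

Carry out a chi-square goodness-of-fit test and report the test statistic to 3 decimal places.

Expected counts E_i = n·p_i: 157×0.11 = 17.27, 157×0.12 = 18.84, 157×0.15 = 23.55, 157×0.15 = 23.55, 157×0.10 = 15.7, 157×0.21 = 32.97, 157×0.16 = 25.12.
cat         O        E   (O−E)²/E
0          16    17.27     0.0934
1          20    18.84     0.0714
2          25    23.55     0.0893
3          25    23.55     0.0893
4          20     15.7     1.1777
5          20    32.97     5.1022
6+         31    25.12     1.3764
Sum = 8.000

8.000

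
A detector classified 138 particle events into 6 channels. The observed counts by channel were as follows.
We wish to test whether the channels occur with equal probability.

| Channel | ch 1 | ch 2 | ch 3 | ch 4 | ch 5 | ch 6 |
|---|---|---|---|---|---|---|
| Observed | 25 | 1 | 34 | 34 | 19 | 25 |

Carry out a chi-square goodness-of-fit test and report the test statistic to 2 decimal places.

Expected count for each of the 6 categories: 138/6 = 23.
cat         O        E   (O−E)²/E
ch 1       25       23      0.174
ch 2        1       23     21.043
ch 3       34       23      5.261
ch 4       34       23      5.261
ch 5       19       23      0.696
ch 6       25       23      0.174
Sum = 32.61

32.61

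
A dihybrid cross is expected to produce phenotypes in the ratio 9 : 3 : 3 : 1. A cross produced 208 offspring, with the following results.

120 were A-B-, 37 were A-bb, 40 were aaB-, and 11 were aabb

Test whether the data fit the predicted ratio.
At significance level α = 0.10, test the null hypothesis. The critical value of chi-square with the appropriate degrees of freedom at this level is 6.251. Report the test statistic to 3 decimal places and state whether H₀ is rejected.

0.513; do not reject

Ratio total = 16. Expected counts: 208×9/16 = 117, 208×3/16 = 39, 208×3/16 = 39, 208×1/16 = 13.
χ² = (120−117)²/117 + (37−39)²/39 + (40−39)²/39 + (11−13)²/13
   = 0.0769 + 0.1026 + 0.0256 + 0.3077
Sum = 0.513
df = 3. Since 0.513 < 6.251, we do not reject H₀.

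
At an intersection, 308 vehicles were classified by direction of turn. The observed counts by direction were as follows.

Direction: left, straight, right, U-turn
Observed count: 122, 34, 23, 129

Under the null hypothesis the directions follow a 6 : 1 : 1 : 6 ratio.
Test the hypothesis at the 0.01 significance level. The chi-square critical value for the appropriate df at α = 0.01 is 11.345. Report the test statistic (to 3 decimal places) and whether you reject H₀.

7.417; do not reject

Ratio total = 14. Expected counts: 308×6/14 = 132, 308×1/14 = 22, 308×1/14 = 22, 308×6/14 = 132.
χ² = (122−132)²/132 + (34−22)²/22 + (23−22)²/22 + (129−132)²/132
   = 0.7576 + 6.5455 + 0.0455 + 0.0682
Sum = 7.417
df = 3. Since 7.417 < 11.345, we do not reject H₀.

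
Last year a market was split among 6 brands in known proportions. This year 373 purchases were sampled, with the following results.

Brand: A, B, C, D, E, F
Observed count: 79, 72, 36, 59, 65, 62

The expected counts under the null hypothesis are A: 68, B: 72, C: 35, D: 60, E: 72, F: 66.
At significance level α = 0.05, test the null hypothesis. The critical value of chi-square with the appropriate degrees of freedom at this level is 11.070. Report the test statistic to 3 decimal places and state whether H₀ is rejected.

χ² = (79−68)²/68 + (72−72)²/72 + (36−35)²/35 + (59−60)²/60 + (65−72)²/72 + (62−66)²/66
   = 1.7794 + 0.0000 + 0.0286 + 0.0167 + 0.6806 + 0.2424
Sum = 2.748
df = 5. Since 2.748 < 11.070, we do not reject H₀.

2.748; do not reject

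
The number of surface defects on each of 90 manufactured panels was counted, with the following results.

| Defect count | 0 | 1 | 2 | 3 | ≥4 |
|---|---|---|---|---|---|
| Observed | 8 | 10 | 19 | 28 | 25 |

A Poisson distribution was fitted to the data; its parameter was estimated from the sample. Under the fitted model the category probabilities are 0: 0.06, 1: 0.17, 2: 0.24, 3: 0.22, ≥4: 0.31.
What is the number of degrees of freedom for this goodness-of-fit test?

3

There are k = 5 categories and 1 parameter estimated from the data, so df = 5 − 1 − 1 = 3.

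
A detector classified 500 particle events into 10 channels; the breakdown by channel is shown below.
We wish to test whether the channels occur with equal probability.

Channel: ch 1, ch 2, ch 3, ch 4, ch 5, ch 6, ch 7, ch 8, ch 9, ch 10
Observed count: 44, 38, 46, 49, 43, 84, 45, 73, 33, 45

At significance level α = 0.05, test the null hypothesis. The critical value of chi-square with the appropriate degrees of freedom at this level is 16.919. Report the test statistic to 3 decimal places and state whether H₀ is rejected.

45.400; reject

Expected count for each of the 10 categories: 500/10 = 50.
ch 1: (44 − 50)²/50 = 36/50 = 0.7200
ch 2: (38 − 50)²/50 = 144/50 = 2.8800
ch 3: (46 − 50)²/50 = 16/50 = 0.3200
ch 4: (49 − 50)²/50 = 1/50 = 0.0200
ch 5: (43 − 50)²/50 = 49/50 = 0.9800
ch 6: (84 − 50)²/50 = 1156/50 = 23.1200
ch 7: (45 − 50)²/50 = 25/50 = 0.5000
ch 8: (73 − 50)²/50 = 529/50 = 10.5800
ch 9: (33 − 50)²/50 = 289/50 = 5.7800
ch 10: (45 − 50)²/50 = 25/50 = 0.5000
Sum = 45.400
df = 9. Since 45.400 > 16.919, we reject H₀.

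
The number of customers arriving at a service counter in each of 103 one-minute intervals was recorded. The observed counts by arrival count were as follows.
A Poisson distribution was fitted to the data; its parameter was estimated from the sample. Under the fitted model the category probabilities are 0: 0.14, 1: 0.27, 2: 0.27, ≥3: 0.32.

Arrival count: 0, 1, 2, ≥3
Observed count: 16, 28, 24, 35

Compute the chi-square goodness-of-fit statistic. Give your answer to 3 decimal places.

0.823

Expected counts E_i = n·p_i: 103×0.14 = 14.42, 103×0.27 = 27.81, 103×0.27 = 27.81, 103×0.32 = 32.96.
0: (16 − 14.42)²/14.42 = 2.4964/14.42 = 0.1731
1: (28 − 27.81)²/27.81 = 0.0361/27.81 = 0.0013
2: (24 − 27.81)²/27.81 = 14.5161/27.81 = 0.5220
≥3: (35 − 32.96)²/32.96 = 4.1616/32.96 = 0.1263
Sum = 0.823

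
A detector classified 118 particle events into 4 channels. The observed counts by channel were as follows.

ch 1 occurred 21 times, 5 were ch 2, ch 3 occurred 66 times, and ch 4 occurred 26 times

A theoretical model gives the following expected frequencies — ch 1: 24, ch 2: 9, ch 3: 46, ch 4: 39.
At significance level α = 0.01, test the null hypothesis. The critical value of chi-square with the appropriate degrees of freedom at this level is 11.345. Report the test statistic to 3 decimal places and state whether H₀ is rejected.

15.182; reject

ch 1: (21 − 24)²/24 = 9/24 = 0.3750
ch 2: (5 − 9)²/9 = 16/9 = 1.7778
ch 3: (66 − 46)²/46 = 400/46 = 8.6957
ch 4: (26 − 39)²/39 = 169/39 = 4.3333
Sum = 15.182
df = 3. Since 15.182 > 11.345, we reject H₀.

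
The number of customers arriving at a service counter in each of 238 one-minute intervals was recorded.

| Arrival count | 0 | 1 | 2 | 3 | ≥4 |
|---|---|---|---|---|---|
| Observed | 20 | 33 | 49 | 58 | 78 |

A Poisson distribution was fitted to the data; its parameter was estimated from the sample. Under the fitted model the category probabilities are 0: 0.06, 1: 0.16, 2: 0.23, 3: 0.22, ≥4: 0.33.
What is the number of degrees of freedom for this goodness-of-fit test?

There are k = 5 categories and 1 parameter estimated from the data, so df = 5 − 1 − 1 = 3.

3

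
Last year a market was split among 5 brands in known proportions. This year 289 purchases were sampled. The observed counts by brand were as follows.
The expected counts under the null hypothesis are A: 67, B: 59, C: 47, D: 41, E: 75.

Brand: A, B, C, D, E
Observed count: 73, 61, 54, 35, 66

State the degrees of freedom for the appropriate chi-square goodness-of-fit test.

There are k = 5 categories and no parameters were estimated from the data, so df = 5 − 1 = 4.

4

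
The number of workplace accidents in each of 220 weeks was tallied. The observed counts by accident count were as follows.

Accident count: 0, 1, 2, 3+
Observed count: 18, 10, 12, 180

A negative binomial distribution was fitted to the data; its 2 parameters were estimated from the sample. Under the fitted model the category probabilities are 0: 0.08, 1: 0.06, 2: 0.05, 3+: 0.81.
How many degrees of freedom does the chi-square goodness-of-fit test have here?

There are k = 4 categories and 2 parameters estimated from the data, so df = 4 − 1 − 2 = 1.

1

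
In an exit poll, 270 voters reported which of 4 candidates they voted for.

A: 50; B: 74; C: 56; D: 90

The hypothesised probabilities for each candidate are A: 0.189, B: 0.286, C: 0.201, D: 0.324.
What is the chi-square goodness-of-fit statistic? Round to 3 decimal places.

0.283

Expected counts E_i = n·p_i: 270×0.189 = 51.03, 270×0.286 = 77.22, 270×0.201 = 54.27, 270×0.324 = 87.48.
A: (50 − 51.03)²/51.03 = 1.0609/51.03 = 0.0208
B: (74 − 77.22)²/77.22 = 10.3684/77.22 = 0.1343
C: (56 − 54.27)²/54.27 = 2.9929/54.27 = 0.0551
D: (90 − 87.48)²/87.48 = 6.3504/87.48 = 0.0726
Sum = 0.283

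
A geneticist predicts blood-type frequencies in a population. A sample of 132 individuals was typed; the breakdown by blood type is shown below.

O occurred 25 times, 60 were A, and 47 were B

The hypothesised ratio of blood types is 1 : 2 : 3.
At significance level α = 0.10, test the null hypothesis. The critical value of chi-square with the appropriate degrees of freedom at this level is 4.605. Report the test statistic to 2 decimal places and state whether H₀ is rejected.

Ratio total = 6. Expected counts: 132×1/6 = 22, 132×2/6 = 44, 132×3/6 = 66.
O: (25 − 22)²/22 = 9/22 = 0.409
A: (60 − 44)²/44 = 256/44 = 5.818
B: (47 − 66)²/66 = 361/66 = 5.470
Sum = 11.70
df = 2. Since 11.70 > 4.605, we reject H₀.

11.70; reject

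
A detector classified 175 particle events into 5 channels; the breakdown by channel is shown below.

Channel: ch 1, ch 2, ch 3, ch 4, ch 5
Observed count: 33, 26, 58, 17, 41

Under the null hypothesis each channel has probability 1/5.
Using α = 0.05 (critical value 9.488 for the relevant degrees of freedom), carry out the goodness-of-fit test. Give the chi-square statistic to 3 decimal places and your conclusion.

Expected count for each of the 5 categories: 175/5 = 35.
χ² = (33−35)²/35 + (26−35)²/35 + (58−35)²/35 + (17−35)²/35 + (41−35)²/35
   = 0.1143 + 2.3143 + 15.1143 + 9.2571 + 1.0286
Sum = 27.829
df = 4. Since 27.829 > 9.488, we reject H₀.

27.829; reject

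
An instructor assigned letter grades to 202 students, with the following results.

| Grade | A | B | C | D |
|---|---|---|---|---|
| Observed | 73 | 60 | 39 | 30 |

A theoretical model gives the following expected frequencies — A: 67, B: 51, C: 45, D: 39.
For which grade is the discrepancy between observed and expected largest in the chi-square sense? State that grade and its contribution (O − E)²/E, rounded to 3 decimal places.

χ² = (73−67)²/67 + (60−51)²/51 + (39−45)²/45 + (30−39)²/39
   = 0.5373 + 1.5882 + 0.8000 + 2.0769
The largest term is for D: 2.077.

D, 2.077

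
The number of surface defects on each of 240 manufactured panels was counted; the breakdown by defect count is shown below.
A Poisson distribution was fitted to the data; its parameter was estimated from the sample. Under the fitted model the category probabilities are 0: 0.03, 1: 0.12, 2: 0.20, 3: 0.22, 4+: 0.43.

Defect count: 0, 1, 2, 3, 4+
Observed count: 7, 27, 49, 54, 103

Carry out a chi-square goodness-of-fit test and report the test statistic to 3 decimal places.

Expected counts E_i = n·p_i: 240×0.03 = 7.2, 240×0.12 = 28.8, 240×0.20 = 48, 240×0.22 = 52.8, 240×0.43 = 103.2.
cat         O        E   (O−E)²/E
0           7      7.2     0.0056
1          27     28.8     0.1125
2          49       48     0.0208
3          54     52.8     0.0273
4+        103    103.2     0.0004
Sum = 0.167

0.167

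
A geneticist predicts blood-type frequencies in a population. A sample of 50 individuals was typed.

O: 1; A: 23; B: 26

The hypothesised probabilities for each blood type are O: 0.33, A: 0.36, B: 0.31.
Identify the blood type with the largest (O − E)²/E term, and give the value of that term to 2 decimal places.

O, 14.56

Expected counts E_i = n·p_i: 50×0.33 = 16.5, 50×0.36 = 18, 50×0.31 = 15.5.
O: (1 − 16.5)²/16.5 = 240.25/16.5 = 14.561
A: (23 − 18)²/18 = 25/18 = 1.389
B: (26 − 15.5)²/15.5 = 110.25/15.5 = 7.113
The largest term is for O: 14.56.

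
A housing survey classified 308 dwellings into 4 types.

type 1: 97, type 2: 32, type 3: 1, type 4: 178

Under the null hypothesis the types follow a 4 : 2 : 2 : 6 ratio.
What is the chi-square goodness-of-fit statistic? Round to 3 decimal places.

Ratio total = 14. Expected counts: 308×4/14 = 88, 308×2/14 = 44, 308×2/14 = 44, 308×6/14 = 132.
cat         O        E   (O−E)²/E
type 1     97       88     0.9205
type 2     32       44     3.2727
type 3      1       44    42.0227
type 4    178      132    16.0303
Sum = 62.246

62.246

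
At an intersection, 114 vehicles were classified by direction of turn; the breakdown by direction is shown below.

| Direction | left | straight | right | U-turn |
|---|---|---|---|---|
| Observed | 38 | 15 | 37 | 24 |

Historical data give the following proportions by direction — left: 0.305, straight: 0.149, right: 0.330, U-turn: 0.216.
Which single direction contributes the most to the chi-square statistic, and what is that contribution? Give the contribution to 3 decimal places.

Expected counts E_i = n·p_i: 114×0.305 = 34.77, 114×0.149 = 16.986, 114×0.330 = 37.62, 114×0.216 = 24.624.
cat           O        E   (O−E)²/E
left         38    34.77     0.3001
straight     15   16.986     0.2322
right        37    37.62     0.0102
U-turn       24   24.624     0.0158
The largest term is for left: 0.300.

left, 0.300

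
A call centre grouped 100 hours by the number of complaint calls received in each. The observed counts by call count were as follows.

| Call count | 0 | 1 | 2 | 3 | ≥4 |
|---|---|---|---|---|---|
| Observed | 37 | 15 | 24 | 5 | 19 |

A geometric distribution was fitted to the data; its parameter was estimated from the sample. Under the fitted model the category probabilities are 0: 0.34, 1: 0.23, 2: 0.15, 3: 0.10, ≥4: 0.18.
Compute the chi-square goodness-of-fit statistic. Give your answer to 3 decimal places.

Expected counts E_i = n·p_i: 100×0.34 = 34, 100×0.23 = 23, 100×0.15 = 15, 100×0.10 = 10, 100×0.18 = 18.
χ² = (37−34)²/34 + (15−23)²/23 + (24−15)²/15 + (5−10)²/10 + (19−18)²/18
   = 0.2647 + 2.7826 + 5.4000 + 2.5000 + 0.0556
Sum = 11.003

11.003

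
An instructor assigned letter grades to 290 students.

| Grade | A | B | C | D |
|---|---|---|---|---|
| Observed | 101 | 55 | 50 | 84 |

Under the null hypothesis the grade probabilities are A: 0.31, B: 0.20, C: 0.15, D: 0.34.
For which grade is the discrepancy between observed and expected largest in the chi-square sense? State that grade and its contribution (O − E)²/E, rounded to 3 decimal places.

Expected counts E_i = n·p_i: 290×0.31 = 89.9, 290×0.20 = 58, 290×0.15 = 43.5, 290×0.34 = 98.6.
cat         O        E   (O−E)²/E
A         101     89.9     1.3705
B          55       58     0.1552
C          50     43.5     0.9713
D          84     98.6     2.1619
The largest term is for D: 2.162.

D, 2.162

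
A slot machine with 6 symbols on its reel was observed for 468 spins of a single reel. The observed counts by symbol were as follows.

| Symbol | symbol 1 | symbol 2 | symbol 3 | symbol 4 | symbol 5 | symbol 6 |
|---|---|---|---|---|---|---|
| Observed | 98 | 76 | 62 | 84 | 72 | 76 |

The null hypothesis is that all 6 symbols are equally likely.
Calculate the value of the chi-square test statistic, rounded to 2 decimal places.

Expected count for each of the 6 categories: 468/6 = 78.
symbol 1: (98 − 78)²/78 = 400/78 = 5.128
symbol 2: (76 − 78)²/78 = 4/78 = 0.051
symbol 3: (62 − 78)²/78 = 256/78 = 3.282
symbol 4: (84 − 78)²/78 = 36/78 = 0.462
symbol 5: (72 − 78)²/78 = 36/78 = 0.462
symbol 6: (76 − 78)²/78 = 4/78 = 0.051
Sum = 9.44

9.44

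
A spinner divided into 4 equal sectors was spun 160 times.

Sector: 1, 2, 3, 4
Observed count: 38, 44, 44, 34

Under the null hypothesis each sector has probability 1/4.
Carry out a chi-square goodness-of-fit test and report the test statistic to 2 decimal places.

Under H₀ each category has probability 1/4, so each expected count is 160/4 = 40.
χ² = (38−40)²/40 + (44−40)²/40 + (44−40)²/40 + (34−40)²/40
   = 0.100 + 0.400 + 0.400 + 0.900
Sum = 1.80

1.80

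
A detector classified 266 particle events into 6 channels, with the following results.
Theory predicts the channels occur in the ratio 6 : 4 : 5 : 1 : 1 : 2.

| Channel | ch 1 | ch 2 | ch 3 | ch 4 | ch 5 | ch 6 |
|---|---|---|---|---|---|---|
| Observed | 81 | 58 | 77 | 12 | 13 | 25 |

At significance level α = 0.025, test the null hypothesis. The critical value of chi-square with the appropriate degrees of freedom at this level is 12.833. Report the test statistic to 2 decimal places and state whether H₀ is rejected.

1.56; do not reject

Ratio total = 19. Expected counts: 266×6/19 = 84, 266×4/19 = 56, 266×5/19 = 70, 266×1/19 = 14, 266×1/19 = 14, 266×2/19 = 28.
χ² = (81−84)²/84 + (58−56)²/56 + (77−70)²/70 + (12−14)²/14 + (13−14)²/14 + (25−28)²/28
   = 0.107 + 0.071 + 0.700 + 0.286 + 0.071 + 0.321
Sum = 1.56
df = 5. Since 1.56 < 12.833, we do not reject H₀.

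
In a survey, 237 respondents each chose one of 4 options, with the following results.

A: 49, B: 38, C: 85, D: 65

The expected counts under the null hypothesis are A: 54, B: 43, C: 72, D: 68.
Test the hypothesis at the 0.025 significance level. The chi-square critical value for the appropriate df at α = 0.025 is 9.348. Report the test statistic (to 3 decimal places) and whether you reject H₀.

3.524; do not reject

A: (49 − 54)²/54 = 25/54 = 0.4630
B: (38 − 43)²/43 = 25/43 = 0.5814
C: (85 − 72)²/72 = 169/72 = 2.3472
D: (65 − 68)²/68 = 9/68 = 0.1324
Sum = 3.524
df = 3. Since 3.524 < 9.348, we do not reject H₀.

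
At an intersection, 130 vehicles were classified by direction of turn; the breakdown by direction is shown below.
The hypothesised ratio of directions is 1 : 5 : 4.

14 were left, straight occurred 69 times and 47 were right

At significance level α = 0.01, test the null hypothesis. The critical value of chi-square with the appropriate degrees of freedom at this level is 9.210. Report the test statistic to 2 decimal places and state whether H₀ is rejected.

Ratio total = 10. Expected counts: 130×1/10 = 13, 130×5/10 = 65, 130×4/10 = 52.
left: (14 − 13)²/13 = 1/13 = 0.077
straight: (69 − 65)²/65 = 16/65 = 0.246
right: (47 − 52)²/52 = 25/52 = 0.481
Sum = 0.80
df = 2. Since 0.80 < 9.210, we do not reject H₀.

0.80; do not reject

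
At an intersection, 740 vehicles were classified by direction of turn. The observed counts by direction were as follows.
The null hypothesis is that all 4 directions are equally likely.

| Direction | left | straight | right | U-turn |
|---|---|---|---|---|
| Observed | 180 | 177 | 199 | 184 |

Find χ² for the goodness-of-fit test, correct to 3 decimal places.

Expected count for each of the 4 categories: 740/4 = 185.
cat           O        E   (O−E)²/E
left        180      185     0.1351
straight    177      185     0.3459
right       199      185     1.0595
U-turn      184      185     0.0054
Sum = 1.546

1.546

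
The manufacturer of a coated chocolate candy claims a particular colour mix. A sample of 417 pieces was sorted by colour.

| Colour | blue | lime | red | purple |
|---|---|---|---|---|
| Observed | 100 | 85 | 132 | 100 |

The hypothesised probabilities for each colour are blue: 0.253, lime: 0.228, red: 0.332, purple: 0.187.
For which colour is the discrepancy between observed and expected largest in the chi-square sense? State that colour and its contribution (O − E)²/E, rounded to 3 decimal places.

purple, 6.219

Expected counts E_i = n·p_i: 417×0.253 = 105.501, 417×0.228 = 95.076, 417×0.332 = 138.444, 417×0.187 = 77.979.
blue: (100 − 105.501)²/105.501 = 30.261001/105.501 = 0.2868
lime: (85 − 95.076)²/95.076 = 101.525776/95.076 = 1.0678
red: (132 − 138.444)²/138.444 = 41.525136/138.444 = 0.2999
purple: (100 − 77.979)²/77.979 = 484.924441/77.979 = 6.2187
The largest term is for purple: 6.219.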